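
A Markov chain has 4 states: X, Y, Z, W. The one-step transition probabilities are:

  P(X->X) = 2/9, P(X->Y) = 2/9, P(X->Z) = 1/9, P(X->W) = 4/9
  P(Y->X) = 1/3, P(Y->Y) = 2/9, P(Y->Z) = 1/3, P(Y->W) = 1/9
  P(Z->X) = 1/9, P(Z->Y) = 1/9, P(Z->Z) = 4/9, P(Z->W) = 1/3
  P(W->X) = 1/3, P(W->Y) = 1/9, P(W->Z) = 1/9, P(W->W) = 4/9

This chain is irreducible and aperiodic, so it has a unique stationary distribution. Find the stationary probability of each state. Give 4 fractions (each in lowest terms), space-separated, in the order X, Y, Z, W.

The stationary distribution satisfies pi = pi * P, i.e.:
  pi_X = 2/9*pi_X + 1/3*pi_Y + 1/9*pi_Z + 1/3*pi_W
  pi_Y = 2/9*pi_X + 2/9*pi_Y + 1/9*pi_Z + 1/9*pi_W
  pi_Z = 1/9*pi_X + 1/3*pi_Y + 4/9*pi_Z + 1/9*pi_W
  pi_W = 4/9*pi_X + 1/9*pi_Y + 1/3*pi_Z + 4/9*pi_W
with normalization: pi_X + pi_Y + pi_Z + pi_W = 1.

Using the first 3 balance equations plus normalization, the linear system A*pi = b is:
  [-7/9, 1/3, 1/9, 1/3] . pi = 0
  [2/9, -7/9, 1/9, 1/9] . pi = 0
  [1/9, 1/3, -5/9, 1/9] . pi = 0
  [1, 1, 1, 1] . pi = 1

Solving yields:
  pi_X = 31/121
  pi_Y = 19/121
  pi_Z = 53/242
  pi_W = 89/242

Verification (pi * P):
  31/121*2/9 + 19/121*1/3 + 53/242*1/9 + 89/242*1/3 = 31/121 = pi_X  (ok)
  31/121*2/9 + 19/121*2/9 + 53/242*1/9 + 89/242*1/9 = 19/121 = pi_Y  (ok)
  31/121*1/9 + 19/121*1/3 + 53/242*4/9 + 89/242*1/9 = 53/242 = pi_Z  (ok)
  31/121*4/9 + 19/121*1/9 + 53/242*1/3 + 89/242*4/9 = 89/242 = pi_W  (ok)

Answer: 31/121 19/121 53/242 89/242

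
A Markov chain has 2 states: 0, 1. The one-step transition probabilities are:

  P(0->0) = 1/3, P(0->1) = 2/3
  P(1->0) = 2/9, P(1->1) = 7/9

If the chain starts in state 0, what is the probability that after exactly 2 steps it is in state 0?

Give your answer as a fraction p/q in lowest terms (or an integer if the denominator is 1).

Answer: 7/27

Derivation:
Computing P^2 by repeated multiplication:
P^1 =
  0: [1/3, 2/3]
  1: [2/9, 7/9]
P^2 =
  0: [7/27, 20/27]
  1: [20/81, 61/81]

(P^2)[0 -> 0] = 7/27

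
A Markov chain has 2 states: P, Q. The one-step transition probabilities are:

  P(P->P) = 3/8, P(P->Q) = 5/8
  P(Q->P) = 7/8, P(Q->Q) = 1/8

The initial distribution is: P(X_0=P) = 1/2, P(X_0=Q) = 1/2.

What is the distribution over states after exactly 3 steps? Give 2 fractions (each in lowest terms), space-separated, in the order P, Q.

Answer: 19/32 13/32

Derivation:
Propagating the distribution step by step (d_{t+1} = d_t * P):
d_0 = (P=1/2, Q=1/2)
  d_1[P] = 1/2*3/8 + 1/2*7/8 = 5/8
  d_1[Q] = 1/2*5/8 + 1/2*1/8 = 3/8
d_1 = (P=5/8, Q=3/8)
  d_2[P] = 5/8*3/8 + 3/8*7/8 = 9/16
  d_2[Q] = 5/8*5/8 + 3/8*1/8 = 7/16
d_2 = (P=9/16, Q=7/16)
  d_3[P] = 9/16*3/8 + 7/16*7/8 = 19/32
  d_3[Q] = 9/16*5/8 + 7/16*1/8 = 13/32
d_3 = (P=19/32, Q=13/32)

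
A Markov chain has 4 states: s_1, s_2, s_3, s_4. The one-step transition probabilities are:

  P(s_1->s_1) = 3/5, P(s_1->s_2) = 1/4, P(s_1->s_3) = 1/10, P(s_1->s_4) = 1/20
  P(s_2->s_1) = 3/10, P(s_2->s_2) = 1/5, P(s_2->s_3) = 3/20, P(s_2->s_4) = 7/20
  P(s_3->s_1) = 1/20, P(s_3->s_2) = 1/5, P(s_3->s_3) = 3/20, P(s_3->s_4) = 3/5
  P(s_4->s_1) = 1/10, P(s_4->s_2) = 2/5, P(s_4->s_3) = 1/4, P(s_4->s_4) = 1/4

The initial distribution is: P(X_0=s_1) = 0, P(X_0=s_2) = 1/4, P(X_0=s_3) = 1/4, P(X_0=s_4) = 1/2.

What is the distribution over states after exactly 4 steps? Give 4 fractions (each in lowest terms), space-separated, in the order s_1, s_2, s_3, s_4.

Propagating the distribution step by step (d_{t+1} = d_t * P):
d_0 = (s_1=0, s_2=1/4, s_3=1/4, s_4=1/2)
  d_1[s_1] = 0*3/5 + 1/4*3/10 + 1/4*1/20 + 1/2*1/10 = 11/80
  d_1[s_2] = 0*1/4 + 1/4*1/5 + 1/4*1/5 + 1/2*2/5 = 3/10
  d_1[s_3] = 0*1/10 + 1/4*3/20 + 1/4*3/20 + 1/2*1/4 = 1/5
  d_1[s_4] = 0*1/20 + 1/4*7/20 + 1/4*3/5 + 1/2*1/4 = 29/80
d_1 = (s_1=11/80, s_2=3/10, s_3=1/5, s_4=29/80)
  d_2[s_1] = 11/80*3/5 + 3/10*3/10 + 1/5*1/20 + 29/80*1/10 = 7/32
  d_2[s_2] = 11/80*1/4 + 3/10*1/5 + 1/5*1/5 + 29/80*2/5 = 447/1600
  d_2[s_3] = 11/80*1/10 + 3/10*3/20 + 1/5*3/20 + 29/80*1/4 = 287/1600
  d_2[s_4] = 11/80*1/20 + 3/10*7/20 + 1/5*3/5 + 29/80*1/4 = 129/400
d_2 = (s_1=7/32, s_2=447/1600, s_3=287/1600, s_4=129/400)
  d_3[s_1] = 7/32*3/5 + 447/1600*3/10 + 287/1600*1/20 + 129/400*1/10 = 8201/32000
  d_3[s_2] = 7/32*1/4 + 447/1600*1/5 + 287/1600*1/5 + 129/400*2/5 = 4407/16000
  d_3[s_3] = 7/32*1/10 + 447/1600*3/20 + 287/1600*3/20 + 129/400*1/4 = 2741/16000
  d_3[s_4] = 7/32*1/20 + 447/1600*7/20 + 287/1600*3/5 + 129/400*1/4 = 9503/32000
d_3 = (s_1=8201/32000, s_2=4407/16000, s_3=2741/16000, s_4=9503/32000)
  d_4[s_1] = 8201/32000*3/5 + 4407/16000*3/10 + 2741/16000*1/20 + 9503/32000*1/10 = 21973/80000
  d_4[s_2] = 8201/32000*1/4 + 4407/16000*1/5 + 2741/16000*1/5 + 9503/32000*2/5 = 174213/640000
  d_4[s_3] = 8201/32000*1/10 + 4407/16000*3/20 + 2741/16000*3/20 + 9503/32000*1/4 = 21361/128000
  d_4[s_4] = 8201/32000*1/20 + 4407/16000*7/20 + 2741/16000*3/5 + 9503/32000*1/4 = 91599/320000
d_4 = (s_1=21973/80000, s_2=174213/640000, s_3=21361/128000, s_4=91599/320000)

Answer: 21973/80000 174213/640000 21361/128000 91599/320000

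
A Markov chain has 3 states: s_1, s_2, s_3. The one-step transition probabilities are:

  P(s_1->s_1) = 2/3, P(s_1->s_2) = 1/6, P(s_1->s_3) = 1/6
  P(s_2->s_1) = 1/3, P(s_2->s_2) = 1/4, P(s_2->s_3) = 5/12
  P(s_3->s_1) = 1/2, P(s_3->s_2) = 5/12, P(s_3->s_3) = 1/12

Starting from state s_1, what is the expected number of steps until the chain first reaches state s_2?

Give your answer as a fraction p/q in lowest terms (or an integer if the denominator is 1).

Answer: 39/8

Derivation:
Let h_i = expected steps to first reach s_2 from state i.
Boundary: h_s_2 = 0.
First-step equations for the other states:
  h_s_1 = 1 + 2/3*h_s_1 + 1/6*h_s_2 + 1/6*h_s_3
  h_s_3 = 1 + 1/2*h_s_1 + 5/12*h_s_2 + 1/12*h_s_3

Substituting h_s_2 = 0 and rearranging gives the linear system (I - Q) h = 1:
  [1/3, -1/6] . (h_s_1, h_s_3) = 1
  [-1/2, 11/12] . (h_s_1, h_s_3) = 1

Solving yields:
  h_s_1 = 39/8
  h_s_3 = 15/4

Starting state is s_1, so the expected hitting time is h_s_1 = 39/8.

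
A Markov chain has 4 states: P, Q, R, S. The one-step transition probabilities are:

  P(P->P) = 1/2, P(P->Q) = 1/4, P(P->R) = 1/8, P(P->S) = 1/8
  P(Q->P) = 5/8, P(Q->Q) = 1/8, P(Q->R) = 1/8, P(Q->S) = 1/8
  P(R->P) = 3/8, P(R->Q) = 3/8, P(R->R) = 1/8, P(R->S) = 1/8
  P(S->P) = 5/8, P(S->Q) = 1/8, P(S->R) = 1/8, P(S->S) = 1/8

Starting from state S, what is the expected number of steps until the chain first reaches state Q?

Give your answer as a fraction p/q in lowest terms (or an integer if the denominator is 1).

Answer: 9/2

Derivation:
Let h_i = expected steps to first reach Q from state i.
Boundary: h_Q = 0.
First-step equations for the other states:
  h_P = 1 + 1/2*h_P + 1/4*h_Q + 1/8*h_R + 1/8*h_S
  h_R = 1 + 3/8*h_P + 3/8*h_Q + 1/8*h_R + 1/8*h_S
  h_S = 1 + 5/8*h_P + 1/8*h_Q + 1/8*h_R + 1/8*h_S

Substituting h_Q = 0 and rearranging gives the linear system (I - Q) h = 1:
  [1/2, -1/8, -1/8] . (h_P, h_R, h_S) = 1
  [-3/8, 7/8, -1/8] . (h_P, h_R, h_S) = 1
  [-5/8, -1/8, 7/8] . (h_P, h_R, h_S) = 1

Solving yields:
  h_P = 4
  h_R = 7/2
  h_S = 9/2

Starting state is S, so the expected hitting time is h_S = 9/2.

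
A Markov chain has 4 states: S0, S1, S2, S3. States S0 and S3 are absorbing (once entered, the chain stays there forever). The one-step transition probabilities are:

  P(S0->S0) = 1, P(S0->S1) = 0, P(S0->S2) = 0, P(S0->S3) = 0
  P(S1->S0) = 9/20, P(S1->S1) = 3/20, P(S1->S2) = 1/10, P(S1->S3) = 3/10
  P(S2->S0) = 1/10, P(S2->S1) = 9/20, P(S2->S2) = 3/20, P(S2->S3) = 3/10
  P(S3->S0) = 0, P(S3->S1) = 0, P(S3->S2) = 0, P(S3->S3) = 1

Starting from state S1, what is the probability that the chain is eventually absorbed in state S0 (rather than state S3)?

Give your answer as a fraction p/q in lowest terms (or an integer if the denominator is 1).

Let a_i = P(absorbed in S0 | start in state i).
Boundary conditions: a_S0 = 1, a_S3 = 0.
For each transient state i, a_i = sum_j P(i->j) * a_j:
  a_S1 = 9/20*a_S0 + 3/20*a_S1 + 1/10*a_S2 + 3/10*a_S3
  a_S2 = 1/10*a_S0 + 9/20*a_S1 + 3/20*a_S2 + 3/10*a_S3

Substituting a_S0 = 1 and a_S3 = 0, rearrange to (I - Q) a = r where r[i] = P(i -> S0):
  [17/20, -1/10] . (a_S1, a_S2) = 9/20
  [-9/20, 17/20] . (a_S1, a_S2) = 1/10

Solving yields:
  a_S1 = 157/271
  a_S2 = 115/271

Starting state is S1, so the absorption probability is a_S1 = 157/271.

Answer: 157/271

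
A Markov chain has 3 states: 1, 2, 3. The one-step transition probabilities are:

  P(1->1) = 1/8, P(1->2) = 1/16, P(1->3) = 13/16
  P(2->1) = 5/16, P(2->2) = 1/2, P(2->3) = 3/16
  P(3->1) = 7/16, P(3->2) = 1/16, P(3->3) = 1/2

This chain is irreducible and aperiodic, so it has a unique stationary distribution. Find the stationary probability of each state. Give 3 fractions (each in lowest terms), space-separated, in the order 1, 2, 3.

Answer: 61/189 1/9 107/189

Derivation:
The stationary distribution satisfies pi = pi * P, i.e.:
  pi_1 = 1/8*pi_1 + 5/16*pi_2 + 7/16*pi_3
  pi_2 = 1/16*pi_1 + 1/2*pi_2 + 1/16*pi_3
  pi_3 = 13/16*pi_1 + 3/16*pi_2 + 1/2*pi_3
with normalization: pi_1 + pi_2 + pi_3 = 1.

Using the first 2 balance equations plus normalization, the linear system A*pi = b is:
  [-7/8, 5/16, 7/16] . pi = 0
  [1/16, -1/2, 1/16] . pi = 0
  [1, 1, 1] . pi = 1

Solving yields:
  pi_1 = 61/189
  pi_2 = 1/9
  pi_3 = 107/189

Verification (pi * P):
  61/189*1/8 + 1/9*5/16 + 107/189*7/16 = 61/189 = pi_1  (ok)
  61/189*1/16 + 1/9*1/2 + 107/189*1/16 = 1/9 = pi_2  (ok)
  61/189*13/16 + 1/9*3/16 + 107/189*1/2 = 107/189 = pi_3  (ok)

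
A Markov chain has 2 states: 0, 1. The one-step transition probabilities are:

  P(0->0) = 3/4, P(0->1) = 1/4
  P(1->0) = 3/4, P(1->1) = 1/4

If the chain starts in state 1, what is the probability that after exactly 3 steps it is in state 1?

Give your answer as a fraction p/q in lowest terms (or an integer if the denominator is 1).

Computing P^3 by repeated multiplication:
P^1 =
  0: [3/4, 1/4]
  1: [3/4, 1/4]
P^2 =
  0: [3/4, 1/4]
  1: [3/4, 1/4]
P^3 =
  0: [3/4, 1/4]
  1: [3/4, 1/4]

(P^3)[1 -> 1] = 1/4

Answer: 1/4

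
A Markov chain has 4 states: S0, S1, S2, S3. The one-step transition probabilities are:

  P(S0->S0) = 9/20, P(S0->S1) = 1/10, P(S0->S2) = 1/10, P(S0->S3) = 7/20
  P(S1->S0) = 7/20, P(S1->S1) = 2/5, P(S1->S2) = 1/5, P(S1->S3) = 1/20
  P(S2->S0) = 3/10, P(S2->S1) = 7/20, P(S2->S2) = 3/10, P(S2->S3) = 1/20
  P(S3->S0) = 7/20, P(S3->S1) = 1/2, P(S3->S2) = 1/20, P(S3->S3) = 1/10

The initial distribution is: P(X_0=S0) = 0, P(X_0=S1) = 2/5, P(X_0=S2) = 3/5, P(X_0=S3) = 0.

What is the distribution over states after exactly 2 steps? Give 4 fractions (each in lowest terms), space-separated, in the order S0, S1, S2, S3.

Answer: 369/1000 37/125 373/2000 297/2000

Derivation:
Propagating the distribution step by step (d_{t+1} = d_t * P):
d_0 = (S0=0, S1=2/5, S2=3/5, S3=0)
  d_1[S0] = 0*9/20 + 2/5*7/20 + 3/5*3/10 + 0*7/20 = 8/25
  d_1[S1] = 0*1/10 + 2/5*2/5 + 3/5*7/20 + 0*1/2 = 37/100
  d_1[S2] = 0*1/10 + 2/5*1/5 + 3/5*3/10 + 0*1/20 = 13/50
  d_1[S3] = 0*7/20 + 2/5*1/20 + 3/5*1/20 + 0*1/10 = 1/20
d_1 = (S0=8/25, S1=37/100, S2=13/50, S3=1/20)
  d_2[S0] = 8/25*9/20 + 37/100*7/20 + 13/50*3/10 + 1/20*7/20 = 369/1000
  d_2[S1] = 8/25*1/10 + 37/100*2/5 + 13/50*7/20 + 1/20*1/2 = 37/125
  d_2[S2] = 8/25*1/10 + 37/100*1/5 + 13/50*3/10 + 1/20*1/20 = 373/2000
  d_2[S3] = 8/25*7/20 + 37/100*1/20 + 13/50*1/20 + 1/20*1/10 = 297/2000
d_2 = (S0=369/1000, S1=37/125, S2=373/2000, S3=297/2000)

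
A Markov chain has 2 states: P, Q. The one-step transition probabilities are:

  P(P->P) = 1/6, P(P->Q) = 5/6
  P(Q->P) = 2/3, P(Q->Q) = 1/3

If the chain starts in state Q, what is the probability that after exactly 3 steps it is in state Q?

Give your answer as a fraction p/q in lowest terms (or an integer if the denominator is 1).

Answer: 1/2

Derivation:
Computing P^3 by repeated multiplication:
P^1 =
  P: [1/6, 5/6]
  Q: [2/3, 1/3]
P^2 =
  P: [7/12, 5/12]
  Q: [1/3, 2/3]
P^3 =
  P: [3/8, 5/8]
  Q: [1/2, 1/2]

(P^3)[Q -> Q] = 1/2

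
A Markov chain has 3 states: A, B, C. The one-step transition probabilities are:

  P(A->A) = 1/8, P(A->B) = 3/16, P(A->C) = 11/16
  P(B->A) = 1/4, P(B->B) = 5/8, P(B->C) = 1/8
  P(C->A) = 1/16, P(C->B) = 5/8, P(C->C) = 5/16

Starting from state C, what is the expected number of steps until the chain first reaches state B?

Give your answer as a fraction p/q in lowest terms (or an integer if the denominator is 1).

Let h_i = expected steps to first reach B from state i.
Boundary: h_B = 0.
First-step equations for the other states:
  h_A = 1 + 1/8*h_A + 3/16*h_B + 11/16*h_C
  h_C = 1 + 1/16*h_A + 5/8*h_B + 5/16*h_C

Substituting h_B = 0 and rearranging gives the linear system (I - Q) h = 1:
  [7/8, -11/16] . (h_A, h_C) = 1
  [-1/16, 11/16] . (h_A, h_C) = 1

Solving yields:
  h_A = 32/13
  h_C = 240/143

Starting state is C, so the expected hitting time is h_C = 240/143.

Answer: 240/143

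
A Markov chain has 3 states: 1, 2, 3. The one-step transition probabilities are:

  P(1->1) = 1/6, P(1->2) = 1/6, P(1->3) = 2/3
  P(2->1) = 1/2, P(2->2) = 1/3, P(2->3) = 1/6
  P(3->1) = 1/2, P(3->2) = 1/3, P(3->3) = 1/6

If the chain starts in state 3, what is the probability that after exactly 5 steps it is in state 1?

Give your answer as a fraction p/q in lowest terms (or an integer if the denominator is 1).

Computing P^5 by repeated multiplication:
P^1 =
  1: [1/6, 1/6, 2/3]
  2: [1/2, 1/3, 1/6]
  3: [1/2, 1/3, 1/6]
P^2 =
  1: [4/9, 11/36, 1/4]
  2: [1/3, 1/4, 5/12]
  3: [1/3, 1/4, 5/12]
P^3 =
  1: [19/54, 7/27, 7/18]
  2: [7/18, 5/18, 1/3]
  3: [7/18, 5/18, 1/3]
P^4 =
  1: [31/81, 89/324, 37/108]
  2: [10/27, 29/108, 13/36]
  3: [10/27, 29/108, 13/36]
P^5 =
  1: [181/486, 131/486, 29/81]
  2: [61/162, 22/81, 19/54]
  3: [61/162, 22/81, 19/54]

(P^5)[3 -> 1] = 61/162

Answer: 61/162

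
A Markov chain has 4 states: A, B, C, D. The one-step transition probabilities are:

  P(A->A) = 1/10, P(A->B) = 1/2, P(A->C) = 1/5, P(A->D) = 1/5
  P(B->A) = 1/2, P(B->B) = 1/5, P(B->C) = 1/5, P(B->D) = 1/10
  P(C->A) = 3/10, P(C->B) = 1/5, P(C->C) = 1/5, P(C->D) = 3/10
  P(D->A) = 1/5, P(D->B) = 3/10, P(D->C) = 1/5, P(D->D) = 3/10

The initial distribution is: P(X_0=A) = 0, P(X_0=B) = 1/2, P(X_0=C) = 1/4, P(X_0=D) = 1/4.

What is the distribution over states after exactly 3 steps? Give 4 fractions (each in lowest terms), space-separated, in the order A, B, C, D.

Propagating the distribution step by step (d_{t+1} = d_t * P):
d_0 = (A=0, B=1/2, C=1/4, D=1/4)
  d_1[A] = 0*1/10 + 1/2*1/2 + 1/4*3/10 + 1/4*1/5 = 3/8
  d_1[B] = 0*1/2 + 1/2*1/5 + 1/4*1/5 + 1/4*3/10 = 9/40
  d_1[C] = 0*1/5 + 1/2*1/5 + 1/4*1/5 + 1/4*1/5 = 1/5
  d_1[D] = 0*1/5 + 1/2*1/10 + 1/4*3/10 + 1/4*3/10 = 1/5
d_1 = (A=3/8, B=9/40, C=1/5, D=1/5)
  d_2[A] = 3/8*1/10 + 9/40*1/2 + 1/5*3/10 + 1/5*1/5 = 1/4
  d_2[B] = 3/8*1/2 + 9/40*1/5 + 1/5*1/5 + 1/5*3/10 = 133/400
  d_2[C] = 3/8*1/5 + 9/40*1/5 + 1/5*1/5 + 1/5*1/5 = 1/5
  d_2[D] = 3/8*1/5 + 9/40*1/10 + 1/5*3/10 + 1/5*3/10 = 87/400
d_2 = (A=1/4, B=133/400, C=1/5, D=87/400)
  d_3[A] = 1/4*1/10 + 133/400*1/2 + 1/5*3/10 + 87/400*1/5 = 1179/4000
  d_3[B] = 1/4*1/2 + 133/400*1/5 + 1/5*1/5 + 87/400*3/10 = 1187/4000
  d_3[C] = 1/4*1/5 + 133/400*1/5 + 1/5*1/5 + 87/400*1/5 = 1/5
  d_3[D] = 1/4*1/5 + 133/400*1/10 + 1/5*3/10 + 87/400*3/10 = 417/2000
d_3 = (A=1179/4000, B=1187/4000, C=1/5, D=417/2000)

Answer: 1179/4000 1187/4000 1/5 417/2000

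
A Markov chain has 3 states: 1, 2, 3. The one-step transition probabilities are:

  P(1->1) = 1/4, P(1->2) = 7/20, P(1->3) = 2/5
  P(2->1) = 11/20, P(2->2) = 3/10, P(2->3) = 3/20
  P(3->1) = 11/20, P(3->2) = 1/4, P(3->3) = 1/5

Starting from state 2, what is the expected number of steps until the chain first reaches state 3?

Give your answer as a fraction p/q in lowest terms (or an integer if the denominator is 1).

Let h_i = expected steps to first reach 3 from state i.
Boundary: h_3 = 0.
First-step equations for the other states:
  h_1 = 1 + 1/4*h_1 + 7/20*h_2 + 2/5*h_3
  h_2 = 1 + 11/20*h_1 + 3/10*h_2 + 3/20*h_3

Substituting h_3 = 0 and rearranging gives the linear system (I - Q) h = 1:
  [3/4, -7/20] . (h_1, h_2) = 1
  [-11/20, 7/10] . (h_1, h_2) = 1

Solving yields:
  h_1 = 60/19
  h_2 = 520/133

Starting state is 2, so the expected hitting time is h_2 = 520/133.

Answer: 520/133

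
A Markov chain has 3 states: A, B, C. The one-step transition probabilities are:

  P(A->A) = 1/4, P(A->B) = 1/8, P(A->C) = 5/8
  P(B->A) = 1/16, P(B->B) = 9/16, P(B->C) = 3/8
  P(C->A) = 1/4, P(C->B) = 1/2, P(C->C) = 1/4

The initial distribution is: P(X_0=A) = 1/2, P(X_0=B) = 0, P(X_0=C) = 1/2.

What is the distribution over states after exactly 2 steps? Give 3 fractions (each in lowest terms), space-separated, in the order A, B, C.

Answer: 49/256 109/256 49/128

Derivation:
Propagating the distribution step by step (d_{t+1} = d_t * P):
d_0 = (A=1/2, B=0, C=1/2)
  d_1[A] = 1/2*1/4 + 0*1/16 + 1/2*1/4 = 1/4
  d_1[B] = 1/2*1/8 + 0*9/16 + 1/2*1/2 = 5/16
  d_1[C] = 1/2*5/8 + 0*3/8 + 1/2*1/4 = 7/16
d_1 = (A=1/4, B=5/16, C=7/16)
  d_2[A] = 1/4*1/4 + 5/16*1/16 + 7/16*1/4 = 49/256
  d_2[B] = 1/4*1/8 + 5/16*9/16 + 7/16*1/2 = 109/256
  d_2[C] = 1/4*5/8 + 5/16*3/8 + 7/16*1/4 = 49/128
d_2 = (A=49/256, B=109/256, C=49/128)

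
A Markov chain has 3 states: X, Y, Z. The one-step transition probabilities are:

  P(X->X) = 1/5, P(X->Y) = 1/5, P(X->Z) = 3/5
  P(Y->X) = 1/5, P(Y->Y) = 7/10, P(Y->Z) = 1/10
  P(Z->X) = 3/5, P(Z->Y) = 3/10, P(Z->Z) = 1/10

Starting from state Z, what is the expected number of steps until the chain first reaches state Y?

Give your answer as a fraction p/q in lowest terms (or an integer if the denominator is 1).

Answer: 35/9

Derivation:
Let h_i = expected steps to first reach Y from state i.
Boundary: h_Y = 0.
First-step equations for the other states:
  h_X = 1 + 1/5*h_X + 1/5*h_Y + 3/5*h_Z
  h_Z = 1 + 3/5*h_X + 3/10*h_Y + 1/10*h_Z

Substituting h_Y = 0 and rearranging gives the linear system (I - Q) h = 1:
  [4/5, -3/5] . (h_X, h_Z) = 1
  [-3/5, 9/10] . (h_X, h_Z) = 1

Solving yields:
  h_X = 25/6
  h_Z = 35/9

Starting state is Z, so the expected hitting time is h_Z = 35/9.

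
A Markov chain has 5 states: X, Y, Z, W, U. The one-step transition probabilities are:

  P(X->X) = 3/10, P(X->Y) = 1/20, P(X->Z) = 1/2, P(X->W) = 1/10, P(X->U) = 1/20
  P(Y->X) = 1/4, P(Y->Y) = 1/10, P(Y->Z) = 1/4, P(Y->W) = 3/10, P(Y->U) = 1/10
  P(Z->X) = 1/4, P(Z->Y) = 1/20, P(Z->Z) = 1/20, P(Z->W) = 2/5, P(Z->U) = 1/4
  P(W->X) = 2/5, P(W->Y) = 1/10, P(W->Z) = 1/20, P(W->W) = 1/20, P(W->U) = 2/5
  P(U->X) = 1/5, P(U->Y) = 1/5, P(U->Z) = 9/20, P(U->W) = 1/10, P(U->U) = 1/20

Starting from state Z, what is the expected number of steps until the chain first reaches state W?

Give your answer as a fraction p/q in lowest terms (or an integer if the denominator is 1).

Let h_i = expected steps to first reach W from state i.
Boundary: h_W = 0.
First-step equations for the other states:
  h_X = 1 + 3/10*h_X + 1/20*h_Y + 1/2*h_Z + 1/10*h_W + 1/20*h_U
  h_Y = 1 + 1/4*h_X + 1/10*h_Y + 1/4*h_Z + 3/10*h_W + 1/10*h_U
  h_Z = 1 + 1/4*h_X + 1/20*h_Y + 1/20*h_Z + 2/5*h_W + 1/4*h_U
  h_U = 1 + 1/5*h_X + 1/5*h_Y + 9/20*h_Z + 1/10*h_W + 1/20*h_U

Substituting h_W = 0 and rearranging gives the linear system (I - Q) h = 1:
  [7/10, -1/20, -1/2, -1/20] . (h_X, h_Y, h_Z, h_U) = 1
  [-1/4, 9/10, -1/4, -1/10] . (h_X, h_Y, h_Z, h_U) = 1
  [-1/4, -1/20, 19/20, -1/4] . (h_X, h_Y, h_Z, h_U) = 1
  [-1/5, -1/5, -9/20, 19/20] . (h_X, h_Y, h_Z, h_U) = 1

Solving yields:
  h_X = 55345/11778
  h_Y = 15565/3926
  h_Z = 43795/11778
  h_U = 54625/11778

Starting state is Z, so the expected hitting time is h_Z = 43795/11778.

Answer: 43795/11778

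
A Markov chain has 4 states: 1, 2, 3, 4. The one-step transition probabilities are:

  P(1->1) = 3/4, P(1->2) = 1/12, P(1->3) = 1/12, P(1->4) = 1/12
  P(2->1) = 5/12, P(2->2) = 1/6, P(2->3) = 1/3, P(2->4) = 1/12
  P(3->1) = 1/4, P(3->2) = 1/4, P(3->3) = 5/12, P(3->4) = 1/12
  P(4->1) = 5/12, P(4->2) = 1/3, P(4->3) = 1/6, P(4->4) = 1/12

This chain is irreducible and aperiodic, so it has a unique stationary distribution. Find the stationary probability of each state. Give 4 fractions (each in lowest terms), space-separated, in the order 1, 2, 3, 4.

Answer: 71/123 73/492 47/246 1/12

Derivation:
The stationary distribution satisfies pi = pi * P, i.e.:
  pi_1 = 3/4*pi_1 + 5/12*pi_2 + 1/4*pi_3 + 5/12*pi_4
  pi_2 = 1/12*pi_1 + 1/6*pi_2 + 1/4*pi_3 + 1/3*pi_4
  pi_3 = 1/12*pi_1 + 1/3*pi_2 + 5/12*pi_3 + 1/6*pi_4
  pi_4 = 1/12*pi_1 + 1/12*pi_2 + 1/12*pi_3 + 1/12*pi_4
with normalization: pi_1 + pi_2 + pi_3 + pi_4 = 1.

Using the first 3 balance equations plus normalization, the linear system A*pi = b is:
  [-1/4, 5/12, 1/4, 5/12] . pi = 0
  [1/12, -5/6, 1/4, 1/3] . pi = 0
  [1/12, 1/3, -7/12, 1/6] . pi = 0
  [1, 1, 1, 1] . pi = 1

Solving yields:
  pi_1 = 71/123
  pi_2 = 73/492
  pi_3 = 47/246
  pi_4 = 1/12

Verification (pi * P):
  71/123*3/4 + 73/492*5/12 + 47/246*1/4 + 1/12*5/12 = 71/123 = pi_1  (ok)
  71/123*1/12 + 73/492*1/6 + 47/246*1/4 + 1/12*1/3 = 73/492 = pi_2  (ok)
  71/123*1/12 + 73/492*1/3 + 47/246*5/12 + 1/12*1/6 = 47/246 = pi_3  (ok)
  71/123*1/12 + 73/492*1/12 + 47/246*1/12 + 1/12*1/12 = 1/12 = pi_4  (ok)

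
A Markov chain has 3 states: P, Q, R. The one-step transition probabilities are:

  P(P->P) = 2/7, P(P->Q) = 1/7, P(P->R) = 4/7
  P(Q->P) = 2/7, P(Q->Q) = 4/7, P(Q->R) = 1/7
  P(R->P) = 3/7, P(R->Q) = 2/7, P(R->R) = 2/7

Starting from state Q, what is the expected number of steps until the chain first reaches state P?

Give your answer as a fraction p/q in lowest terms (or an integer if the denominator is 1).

Answer: 42/13

Derivation:
Let h_i = expected steps to first reach P from state i.
Boundary: h_P = 0.
First-step equations for the other states:
  h_Q = 1 + 2/7*h_P + 4/7*h_Q + 1/7*h_R
  h_R = 1 + 3/7*h_P + 2/7*h_Q + 2/7*h_R

Substituting h_P = 0 and rearranging gives the linear system (I - Q) h = 1:
  [3/7, -1/7] . (h_Q, h_R) = 1
  [-2/7, 5/7] . (h_Q, h_R) = 1

Solving yields:
  h_Q = 42/13
  h_R = 35/13

Starting state is Q, so the expected hitting time is h_Q = 42/13.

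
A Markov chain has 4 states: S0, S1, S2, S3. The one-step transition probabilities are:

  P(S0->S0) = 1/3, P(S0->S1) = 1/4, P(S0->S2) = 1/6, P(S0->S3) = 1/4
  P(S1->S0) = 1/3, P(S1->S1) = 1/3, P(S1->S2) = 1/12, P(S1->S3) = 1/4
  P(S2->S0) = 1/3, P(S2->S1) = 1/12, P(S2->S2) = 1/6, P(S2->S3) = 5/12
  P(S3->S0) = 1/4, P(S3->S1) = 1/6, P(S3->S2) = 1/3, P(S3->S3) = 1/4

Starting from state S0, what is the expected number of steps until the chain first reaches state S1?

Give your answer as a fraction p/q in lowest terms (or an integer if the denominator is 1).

Let h_i = expected steps to first reach S1 from state i.
Boundary: h_S1 = 0.
First-step equations for the other states:
  h_S0 = 1 + 1/3*h_S0 + 1/4*h_S1 + 1/6*h_S2 + 1/4*h_S3
  h_S2 = 1 + 1/3*h_S0 + 1/12*h_S1 + 1/6*h_S2 + 5/12*h_S3
  h_S3 = 1 + 1/4*h_S0 + 1/6*h_S1 + 1/3*h_S2 + 1/4*h_S3

Substituting h_S1 = 0 and rearranging gives the linear system (I - Q) h = 1:
  [2/3, -1/6, -1/4] . (h_S0, h_S2, h_S3) = 1
  [-1/3, 5/6, -5/12] . (h_S0, h_S2, h_S3) = 1
  [-1/4, -1/3, 3/4] . (h_S0, h_S2, h_S3) = 1

Solving yields:
  h_S0 = 21/4
  h_S2 = 249/40
  h_S3 = 117/20

Starting state is S0, so the expected hitting time is h_S0 = 21/4.

Answer: 21/4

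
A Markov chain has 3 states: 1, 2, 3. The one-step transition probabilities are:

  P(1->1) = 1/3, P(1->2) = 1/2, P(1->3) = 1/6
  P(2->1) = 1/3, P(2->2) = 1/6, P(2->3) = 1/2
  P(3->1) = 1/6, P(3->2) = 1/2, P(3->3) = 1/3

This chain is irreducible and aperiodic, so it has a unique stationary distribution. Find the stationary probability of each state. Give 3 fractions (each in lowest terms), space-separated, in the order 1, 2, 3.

The stationary distribution satisfies pi = pi * P, i.e.:
  pi_1 = 1/3*pi_1 + 1/3*pi_2 + 1/6*pi_3
  pi_2 = 1/2*pi_1 + 1/6*pi_2 + 1/2*pi_3
  pi_3 = 1/6*pi_1 + 1/2*pi_2 + 1/3*pi_3
with normalization: pi_1 + pi_2 + pi_3 = 1.

Using the first 2 balance equations plus normalization, the linear system A*pi = b is:
  [-2/3, 1/3, 1/6] . pi = 0
  [1/2, -5/6, 1/2] . pi = 0
  [1, 1, 1] . pi = 1

Solving yields:
  pi_1 = 11/40
  pi_2 = 3/8
  pi_3 = 7/20

Verification (pi * P):
  11/40*1/3 + 3/8*1/3 + 7/20*1/6 = 11/40 = pi_1  (ok)
  11/40*1/2 + 3/8*1/6 + 7/20*1/2 = 3/8 = pi_2  (ok)
  11/40*1/6 + 3/8*1/2 + 7/20*1/3 = 7/20 = pi_3  (ok)

Answer: 11/40 3/8 7/20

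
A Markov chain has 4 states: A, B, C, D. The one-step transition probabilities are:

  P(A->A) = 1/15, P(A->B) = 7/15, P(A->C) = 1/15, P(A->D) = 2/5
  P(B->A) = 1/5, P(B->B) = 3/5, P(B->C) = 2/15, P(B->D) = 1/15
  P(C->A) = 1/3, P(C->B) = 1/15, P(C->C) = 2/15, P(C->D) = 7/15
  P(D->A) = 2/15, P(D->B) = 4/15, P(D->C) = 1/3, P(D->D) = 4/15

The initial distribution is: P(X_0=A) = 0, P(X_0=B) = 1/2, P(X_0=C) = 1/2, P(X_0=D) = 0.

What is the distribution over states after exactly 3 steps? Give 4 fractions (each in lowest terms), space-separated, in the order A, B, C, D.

Propagating the distribution step by step (d_{t+1} = d_t * P):
d_0 = (A=0, B=1/2, C=1/2, D=0)
  d_1[A] = 0*1/15 + 1/2*1/5 + 1/2*1/3 + 0*2/15 = 4/15
  d_1[B] = 0*7/15 + 1/2*3/5 + 1/2*1/15 + 0*4/15 = 1/3
  d_1[C] = 0*1/15 + 1/2*2/15 + 1/2*2/15 + 0*1/3 = 2/15
  d_1[D] = 0*2/5 + 1/2*1/15 + 1/2*7/15 + 0*4/15 = 4/15
d_1 = (A=4/15, B=1/3, C=2/15, D=4/15)
  d_2[A] = 4/15*1/15 + 1/3*1/5 + 2/15*1/3 + 4/15*2/15 = 37/225
  d_2[B] = 4/15*7/15 + 1/3*3/5 + 2/15*1/15 + 4/15*4/15 = 91/225
  d_2[C] = 4/15*1/15 + 1/3*2/15 + 2/15*2/15 + 4/15*1/3 = 38/225
  d_2[D] = 4/15*2/5 + 1/3*1/15 + 2/15*7/15 + 4/15*4/15 = 59/225
d_2 = (A=37/225, B=91/225, C=38/225, D=59/225)
  d_3[A] = 37/225*1/15 + 91/225*1/5 + 38/225*1/3 + 59/225*2/15 = 206/1125
  d_3[B] = 37/225*7/15 + 91/225*3/5 + 38/225*1/15 + 59/225*4/15 = 1352/3375
  d_3[C] = 37/225*1/15 + 91/225*2/15 + 38/225*2/15 + 59/225*1/3 = 118/675
  d_3[D] = 37/225*2/5 + 91/225*1/15 + 38/225*7/15 + 59/225*4/15 = 163/675
d_3 = (A=206/1125, B=1352/3375, C=118/675, D=163/675)

Answer: 206/1125 1352/3375 118/675 163/675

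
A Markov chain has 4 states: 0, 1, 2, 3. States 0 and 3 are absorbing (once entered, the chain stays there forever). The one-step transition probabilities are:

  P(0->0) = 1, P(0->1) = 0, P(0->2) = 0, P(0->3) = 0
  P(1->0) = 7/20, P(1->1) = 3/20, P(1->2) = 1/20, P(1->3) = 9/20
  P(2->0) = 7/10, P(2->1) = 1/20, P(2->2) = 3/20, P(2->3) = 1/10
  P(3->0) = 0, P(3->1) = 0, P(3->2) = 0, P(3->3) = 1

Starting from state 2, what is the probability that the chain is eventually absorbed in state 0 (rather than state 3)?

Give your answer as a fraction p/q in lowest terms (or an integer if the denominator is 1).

Answer: 245/288

Derivation:
Let a_i = P(absorbed in 0 | start in state i).
Boundary conditions: a_0 = 1, a_3 = 0.
For each transient state i, a_i = sum_j P(i->j) * a_j:
  a_1 = 7/20*a_0 + 3/20*a_1 + 1/20*a_2 + 9/20*a_3
  a_2 = 7/10*a_0 + 1/20*a_1 + 3/20*a_2 + 1/10*a_3

Substituting a_0 = 1 and a_3 = 0, rearrange to (I - Q) a = r where r[i] = P(i -> 0):
  [17/20, -1/20] . (a_1, a_2) = 7/20
  [-1/20, 17/20] . (a_1, a_2) = 7/10

Solving yields:
  a_1 = 133/288
  a_2 = 245/288

Starting state is 2, so the absorption probability is a_2 = 245/288.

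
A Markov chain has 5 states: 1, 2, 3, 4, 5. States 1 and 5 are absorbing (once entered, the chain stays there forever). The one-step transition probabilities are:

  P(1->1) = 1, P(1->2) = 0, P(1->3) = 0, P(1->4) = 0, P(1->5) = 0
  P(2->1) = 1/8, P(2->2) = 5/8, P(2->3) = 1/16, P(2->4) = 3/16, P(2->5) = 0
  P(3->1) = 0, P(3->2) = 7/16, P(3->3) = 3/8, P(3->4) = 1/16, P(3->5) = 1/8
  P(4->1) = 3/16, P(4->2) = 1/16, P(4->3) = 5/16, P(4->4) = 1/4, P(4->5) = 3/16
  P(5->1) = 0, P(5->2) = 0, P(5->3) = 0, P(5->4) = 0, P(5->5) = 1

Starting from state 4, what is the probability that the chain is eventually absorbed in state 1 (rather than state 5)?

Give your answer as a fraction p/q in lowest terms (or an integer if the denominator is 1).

Answer: 249/470

Derivation:
Let a_i = P(absorbed in 1 | start in state i).
Boundary conditions: a_1 = 1, a_5 = 0.
For each transient state i, a_i = sum_j P(i->j) * a_j:
  a_2 = 1/8*a_1 + 5/8*a_2 + 1/16*a_3 + 3/16*a_4 + 0*a_5
  a_3 = 0*a_1 + 7/16*a_2 + 3/8*a_3 + 1/16*a_4 + 1/8*a_5
  a_4 = 3/16*a_1 + 1/16*a_2 + 5/16*a_3 + 1/4*a_4 + 3/16*a_5

Substituting a_1 = 1 and a_5 = 0, rearrange to (I - Q) a = r where r[i] = P(i -> 1):
  [3/8, -1/16, -3/16] . (a_2, a_3, a_4) = 1/8
  [-7/16, 5/8, -1/16] . (a_2, a_3, a_4) = 0
  [-1/16, -5/16, 3/4] . (a_2, a_3, a_4) = 3/16

Solving yields:
  a_2 = 323/470
  a_3 = 251/470
  a_4 = 249/470

Starting state is 4, so the absorption probability is a_4 = 249/470.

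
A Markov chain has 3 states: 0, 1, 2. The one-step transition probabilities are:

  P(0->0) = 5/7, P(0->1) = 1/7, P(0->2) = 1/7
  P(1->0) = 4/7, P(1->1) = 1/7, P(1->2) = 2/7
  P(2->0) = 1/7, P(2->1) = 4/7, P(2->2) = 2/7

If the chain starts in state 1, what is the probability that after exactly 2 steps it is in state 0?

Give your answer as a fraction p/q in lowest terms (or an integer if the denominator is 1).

Computing P^2 by repeated multiplication:
P^1 =
  0: [5/7, 1/7, 1/7]
  1: [4/7, 1/7, 2/7]
  2: [1/7, 4/7, 2/7]
P^2 =
  0: [30/49, 10/49, 9/49]
  1: [26/49, 13/49, 10/49]
  2: [23/49, 13/49, 13/49]

(P^2)[1 -> 0] = 26/49

Answer: 26/49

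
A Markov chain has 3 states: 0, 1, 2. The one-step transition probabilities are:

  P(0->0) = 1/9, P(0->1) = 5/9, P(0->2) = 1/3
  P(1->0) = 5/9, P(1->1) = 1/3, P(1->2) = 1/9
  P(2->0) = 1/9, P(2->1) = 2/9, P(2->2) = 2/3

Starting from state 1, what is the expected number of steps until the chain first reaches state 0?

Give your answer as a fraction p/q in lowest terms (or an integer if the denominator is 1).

Answer: 9/4

Derivation:
Let h_i = expected steps to first reach 0 from state i.
Boundary: h_0 = 0.
First-step equations for the other states:
  h_1 = 1 + 5/9*h_0 + 1/3*h_1 + 1/9*h_2
  h_2 = 1 + 1/9*h_0 + 2/9*h_1 + 2/3*h_2

Substituting h_0 = 0 and rearranging gives the linear system (I - Q) h = 1:
  [2/3, -1/9] . (h_1, h_2) = 1
  [-2/9, 1/3] . (h_1, h_2) = 1

Solving yields:
  h_1 = 9/4
  h_2 = 9/2

Starting state is 1, so the expected hitting time is h_1 = 9/4.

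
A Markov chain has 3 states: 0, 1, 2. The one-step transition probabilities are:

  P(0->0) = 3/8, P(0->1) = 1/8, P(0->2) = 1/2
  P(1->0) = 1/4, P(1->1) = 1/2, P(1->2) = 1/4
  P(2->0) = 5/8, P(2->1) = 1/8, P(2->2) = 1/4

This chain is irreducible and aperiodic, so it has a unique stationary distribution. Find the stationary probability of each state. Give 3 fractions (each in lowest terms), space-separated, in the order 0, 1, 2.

The stationary distribution satisfies pi = pi * P, i.e.:
  pi_0 = 3/8*pi_0 + 1/4*pi_1 + 5/8*pi_2
  pi_1 = 1/8*pi_0 + 1/2*pi_1 + 1/8*pi_2
  pi_2 = 1/2*pi_0 + 1/4*pi_1 + 1/4*pi_2
with normalization: pi_0 + pi_1 + pi_2 = 1.

Using the first 2 balance equations plus normalization, the linear system A*pi = b is:
  [-5/8, 1/4, 5/8] . pi = 0
  [1/8, -1/2, 1/8] . pi = 0
  [1, 1, 1] . pi = 1

Solving yields:
  pi_0 = 11/25
  pi_1 = 1/5
  pi_2 = 9/25

Verification (pi * P):
  11/25*3/8 + 1/5*1/4 + 9/25*5/8 = 11/25 = pi_0  (ok)
  11/25*1/8 + 1/5*1/2 + 9/25*1/8 = 1/5 = pi_1  (ok)
  11/25*1/2 + 1/5*1/4 + 9/25*1/4 = 9/25 = pi_2  (ok)

Answer: 11/25 1/5 9/25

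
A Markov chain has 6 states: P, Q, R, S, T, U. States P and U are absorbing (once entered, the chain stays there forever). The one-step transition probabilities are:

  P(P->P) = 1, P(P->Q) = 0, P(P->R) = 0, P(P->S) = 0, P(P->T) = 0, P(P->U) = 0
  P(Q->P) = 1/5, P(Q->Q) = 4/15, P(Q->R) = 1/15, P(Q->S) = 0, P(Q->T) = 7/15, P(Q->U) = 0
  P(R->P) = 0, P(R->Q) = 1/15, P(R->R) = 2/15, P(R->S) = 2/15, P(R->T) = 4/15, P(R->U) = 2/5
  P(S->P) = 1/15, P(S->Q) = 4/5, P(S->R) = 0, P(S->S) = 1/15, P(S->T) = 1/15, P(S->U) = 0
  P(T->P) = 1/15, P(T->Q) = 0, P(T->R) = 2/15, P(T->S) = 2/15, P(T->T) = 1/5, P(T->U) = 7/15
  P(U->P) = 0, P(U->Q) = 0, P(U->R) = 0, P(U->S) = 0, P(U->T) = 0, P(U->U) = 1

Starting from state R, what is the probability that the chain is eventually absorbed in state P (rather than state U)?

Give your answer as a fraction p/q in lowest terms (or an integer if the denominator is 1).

Answer: 730/4799

Derivation:
Let a_i = P(absorbed in P | start in state i).
Boundary conditions: a_P = 1, a_U = 0.
For each transient state i, a_i = sum_j P(i->j) * a_j:
  a_Q = 1/5*a_P + 4/15*a_Q + 1/15*a_R + 0*a_S + 7/15*a_T + 0*a_U
  a_R = 0*a_P + 1/15*a_Q + 2/15*a_R + 2/15*a_S + 4/15*a_T + 2/5*a_U
  a_S = 1/15*a_P + 4/5*a_Q + 0*a_R + 1/15*a_S + 1/15*a_T + 0*a_U
  a_T = 1/15*a_P + 0*a_Q + 2/15*a_R + 2/15*a_S + 1/5*a_T + 7/15*a_U

Substituting a_P = 1 and a_U = 0, rearrange to (I - Q) a = r where r[i] = P(i -> P):
  [11/15, -1/15, 0, -7/15] . (a_Q, a_R, a_S, a_T) = 1/5
  [-1/15, 13/15, -2/15, -4/15] . (a_Q, a_R, a_S, a_T) = 0
  [-4/5, 0, 14/15, -1/15] . (a_Q, a_R, a_S, a_T) = 1/15
  [0, -2/15, -2/15, 4/5] . (a_Q, a_R, a_S, a_T) = 1/15

Solving yields:
  a_Q = 1925/4799
  a_R = 730/4799
  a_S = 4109/9598
  a_T = 864/4799

Starting state is R, so the absorption probability is a_R = 730/4799.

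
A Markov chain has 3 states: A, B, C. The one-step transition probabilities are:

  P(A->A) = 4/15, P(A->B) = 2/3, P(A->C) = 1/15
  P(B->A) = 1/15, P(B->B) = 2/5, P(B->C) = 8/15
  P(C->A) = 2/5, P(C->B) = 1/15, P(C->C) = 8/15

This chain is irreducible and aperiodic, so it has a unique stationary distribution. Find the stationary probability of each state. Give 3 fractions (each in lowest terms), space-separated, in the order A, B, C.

The stationary distribution satisfies pi = pi * P, i.e.:
  pi_A = 4/15*pi_A + 1/15*pi_B + 2/5*pi_C
  pi_B = 2/3*pi_A + 2/5*pi_B + 1/15*pi_C
  pi_C = 1/15*pi_A + 8/15*pi_B + 8/15*pi_C
with normalization: pi_A + pi_B + pi_C = 1.

Using the first 2 balance equations plus normalization, the linear system A*pi = b is:
  [-11/15, 1/15, 2/5] . pi = 0
  [2/3, -3/5, 1/15] . pi = 0
  [1, 1, 1] . pi = 1

Solving yields:
  pi_A = 11/43
  pi_B = 71/215
  pi_C = 89/215

Verification (pi * P):
  11/43*4/15 + 71/215*1/15 + 89/215*2/5 = 11/43 = pi_A  (ok)
  11/43*2/3 + 71/215*2/5 + 89/215*1/15 = 71/215 = pi_B  (ok)
  11/43*1/15 + 71/215*8/15 + 89/215*8/15 = 89/215 = pi_C  (ok)

Answer: 11/43 71/215 89/215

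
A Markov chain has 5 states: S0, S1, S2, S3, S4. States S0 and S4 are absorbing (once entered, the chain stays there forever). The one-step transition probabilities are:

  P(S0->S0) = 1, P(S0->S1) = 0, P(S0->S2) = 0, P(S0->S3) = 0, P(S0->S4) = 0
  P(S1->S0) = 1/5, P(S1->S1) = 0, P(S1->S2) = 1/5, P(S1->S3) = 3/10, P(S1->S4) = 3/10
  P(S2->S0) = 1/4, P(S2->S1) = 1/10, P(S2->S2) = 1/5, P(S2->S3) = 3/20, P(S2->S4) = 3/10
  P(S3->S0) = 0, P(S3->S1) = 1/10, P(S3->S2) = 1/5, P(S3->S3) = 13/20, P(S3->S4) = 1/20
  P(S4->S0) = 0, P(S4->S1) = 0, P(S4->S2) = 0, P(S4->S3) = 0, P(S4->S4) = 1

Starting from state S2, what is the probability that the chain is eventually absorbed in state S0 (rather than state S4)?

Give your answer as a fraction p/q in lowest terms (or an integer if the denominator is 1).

Answer: 3/7

Derivation:
Let a_i = P(absorbed in S0 | start in state i).
Boundary conditions: a_S0 = 1, a_S4 = 0.
For each transient state i, a_i = sum_j P(i->j) * a_j:
  a_S1 = 1/5*a_S0 + 0*a_S1 + 1/5*a_S2 + 3/10*a_S3 + 3/10*a_S4
  a_S2 = 1/4*a_S0 + 1/10*a_S1 + 1/5*a_S2 + 3/20*a_S3 + 3/10*a_S4
  a_S3 = 0*a_S0 + 1/10*a_S1 + 1/5*a_S2 + 13/20*a_S3 + 1/20*a_S4

Substituting a_S0 = 1 and a_S4 = 0, rearrange to (I - Q) a = r where r[i] = P(i -> S0):
  [1, -1/5, -3/10] . (a_S1, a_S2, a_S3) = 1/5
  [-1/10, 4/5, -3/20] . (a_S1, a_S2, a_S3) = 1/4
  [-1/10, -1/5, 7/20] . (a_S1, a_S2, a_S3) = 0

Solving yields:
  a_S1 = 11/28
  a_S2 = 3/7
  a_S3 = 5/14

Starting state is S2, so the absorption probability is a_S2 = 3/7.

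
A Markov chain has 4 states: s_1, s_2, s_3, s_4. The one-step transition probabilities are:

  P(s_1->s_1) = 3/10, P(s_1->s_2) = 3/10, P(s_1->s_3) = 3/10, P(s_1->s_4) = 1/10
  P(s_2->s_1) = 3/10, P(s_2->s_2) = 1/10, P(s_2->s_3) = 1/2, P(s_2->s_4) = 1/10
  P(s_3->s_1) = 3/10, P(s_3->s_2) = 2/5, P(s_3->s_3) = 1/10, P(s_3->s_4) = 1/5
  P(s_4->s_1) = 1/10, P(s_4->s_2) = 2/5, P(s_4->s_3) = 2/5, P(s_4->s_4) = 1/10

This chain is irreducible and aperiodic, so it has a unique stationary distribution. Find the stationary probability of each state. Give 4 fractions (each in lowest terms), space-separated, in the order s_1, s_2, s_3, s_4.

Answer: 385/1406 403/1406 217/703 92/703

Derivation:
The stationary distribution satisfies pi = pi * P, i.e.:
  pi_s_1 = 3/10*pi_s_1 + 3/10*pi_s_2 + 3/10*pi_s_3 + 1/10*pi_s_4
  pi_s_2 = 3/10*pi_s_1 + 1/10*pi_s_2 + 2/5*pi_s_3 + 2/5*pi_s_4
  pi_s_3 = 3/10*pi_s_1 + 1/2*pi_s_2 + 1/10*pi_s_3 + 2/5*pi_s_4
  pi_s_4 = 1/10*pi_s_1 + 1/10*pi_s_2 + 1/5*pi_s_3 + 1/10*pi_s_4
with normalization: pi_s_1 + pi_s_2 + pi_s_3 + pi_s_4 = 1.

Using the first 3 balance equations plus normalization, the linear system A*pi = b is:
  [-7/10, 3/10, 3/10, 1/10] . pi = 0
  [3/10, -9/10, 2/5, 2/5] . pi = 0
  [3/10, 1/2, -9/10, 2/5] . pi = 0
  [1, 1, 1, 1] . pi = 1

Solving yields:
  pi_s_1 = 385/1406
  pi_s_2 = 403/1406
  pi_s_3 = 217/703
  pi_s_4 = 92/703

Verification (pi * P):
  385/1406*3/10 + 403/1406*3/10 + 217/703*3/10 + 92/703*1/10 = 385/1406 = pi_s_1  (ok)
  385/1406*3/10 + 403/1406*1/10 + 217/703*2/5 + 92/703*2/5 = 403/1406 = pi_s_2  (ok)
  385/1406*3/10 + 403/1406*1/2 + 217/703*1/10 + 92/703*2/5 = 217/703 = pi_s_3  (ok)
  385/1406*1/10 + 403/1406*1/10 + 217/703*1/5 + 92/703*1/10 = 92/703 = pi_s_4  (ok)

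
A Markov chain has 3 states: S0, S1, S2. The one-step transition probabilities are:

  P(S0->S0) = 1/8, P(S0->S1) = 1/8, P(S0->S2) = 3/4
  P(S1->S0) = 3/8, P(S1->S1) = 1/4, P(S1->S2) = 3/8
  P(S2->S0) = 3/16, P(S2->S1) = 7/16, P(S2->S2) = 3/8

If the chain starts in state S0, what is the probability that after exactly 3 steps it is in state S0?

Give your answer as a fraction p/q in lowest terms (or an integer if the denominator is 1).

Computing P^3 by repeated multiplication:
P^1 =
  S0: [1/8, 1/8, 3/4]
  S1: [3/8, 1/4, 3/8]
  S2: [3/16, 7/16, 3/8]
P^2 =
  S0: [13/64, 3/8, 27/64]
  S1: [27/128, 35/128, 33/64]
  S2: [33/128, 19/64, 57/128]
P^3 =
  S0: [251/1024, 311/1024, 231/512]
  S1: [231/1024, 41/128, 465/1024]
  S2: [465/2048, 617/2048, 483/1024]

(P^3)[S0 -> S0] = 251/1024

Answer: 251/1024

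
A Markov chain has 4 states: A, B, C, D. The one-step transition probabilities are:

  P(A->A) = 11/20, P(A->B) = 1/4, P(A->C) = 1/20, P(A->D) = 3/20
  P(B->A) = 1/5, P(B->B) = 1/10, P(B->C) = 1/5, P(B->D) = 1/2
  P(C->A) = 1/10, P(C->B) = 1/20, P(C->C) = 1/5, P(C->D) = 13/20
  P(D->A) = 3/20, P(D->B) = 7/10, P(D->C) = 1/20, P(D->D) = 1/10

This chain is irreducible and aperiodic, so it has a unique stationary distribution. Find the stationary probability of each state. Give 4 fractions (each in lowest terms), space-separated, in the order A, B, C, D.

Answer: 950/3561 375/1187 136/1187 1078/3561

Derivation:
The stationary distribution satisfies pi = pi * P, i.e.:
  pi_A = 11/20*pi_A + 1/5*pi_B + 1/10*pi_C + 3/20*pi_D
  pi_B = 1/4*pi_A + 1/10*pi_B + 1/20*pi_C + 7/10*pi_D
  pi_C = 1/20*pi_A + 1/5*pi_B + 1/5*pi_C + 1/20*pi_D
  pi_D = 3/20*pi_A + 1/2*pi_B + 13/20*pi_C + 1/10*pi_D
with normalization: pi_A + pi_B + pi_C + pi_D = 1.

Using the first 3 balance equations plus normalization, the linear system A*pi = b is:
  [-9/20, 1/5, 1/10, 3/20] . pi = 0
  [1/4, -9/10, 1/20, 7/10] . pi = 0
  [1/20, 1/5, -4/5, 1/20] . pi = 0
  [1, 1, 1, 1] . pi = 1

Solving yields:
  pi_A = 950/3561
  pi_B = 375/1187
  pi_C = 136/1187
  pi_D = 1078/3561

Verification (pi * P):
  950/3561*11/20 + 375/1187*1/5 + 136/1187*1/10 + 1078/3561*3/20 = 950/3561 = pi_A  (ok)
  950/3561*1/4 + 375/1187*1/10 + 136/1187*1/20 + 1078/3561*7/10 = 375/1187 = pi_B  (ok)
  950/3561*1/20 + 375/1187*1/5 + 136/1187*1/5 + 1078/3561*1/20 = 136/1187 = pi_C  (ok)
  950/3561*3/20 + 375/1187*1/2 + 136/1187*13/20 + 1078/3561*1/10 = 1078/3561 = pi_D  (ok)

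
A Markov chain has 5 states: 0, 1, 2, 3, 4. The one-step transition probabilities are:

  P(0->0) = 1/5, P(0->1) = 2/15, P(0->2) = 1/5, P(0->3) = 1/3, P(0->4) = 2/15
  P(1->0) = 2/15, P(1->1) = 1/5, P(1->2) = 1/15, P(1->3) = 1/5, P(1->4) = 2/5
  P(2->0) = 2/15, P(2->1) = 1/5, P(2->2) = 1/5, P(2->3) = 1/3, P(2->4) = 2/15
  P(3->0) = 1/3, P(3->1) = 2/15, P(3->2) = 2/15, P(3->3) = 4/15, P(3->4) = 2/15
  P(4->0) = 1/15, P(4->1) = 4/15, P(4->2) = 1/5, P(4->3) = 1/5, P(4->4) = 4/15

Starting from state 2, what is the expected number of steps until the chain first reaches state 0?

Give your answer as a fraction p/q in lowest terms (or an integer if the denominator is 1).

Let h_i = expected steps to first reach 0 from state i.
Boundary: h_0 = 0.
First-step equations for the other states:
  h_1 = 1 + 2/15*h_0 + 1/5*h_1 + 1/15*h_2 + 1/5*h_3 + 2/5*h_4
  h_2 = 1 + 2/15*h_0 + 1/5*h_1 + 1/5*h_2 + 1/3*h_3 + 2/15*h_4
  h_3 = 1 + 1/3*h_0 + 2/15*h_1 + 2/15*h_2 + 4/15*h_3 + 2/15*h_4
  h_4 = 1 + 1/15*h_0 + 4/15*h_1 + 1/5*h_2 + 1/5*h_3 + 4/15*h_4

Substituting h_0 = 0 and rearranging gives the linear system (I - Q) h = 1:
  [4/5, -1/15, -1/5, -2/5] . (h_1, h_2, h_3, h_4) = 1
  [-1/5, 4/5, -1/3, -2/15] . (h_1, h_2, h_3, h_4) = 1
  [-2/15, -2/15, 11/15, -2/15] . (h_1, h_2, h_3, h_4) = 1
  [-4/15, -1/5, -1/5, 11/15] . (h_1, h_2, h_3, h_4) = 1

Solving yields:
  h_1 = 47820/7763
  h_2 = 45330/7763
  h_3 = 36675/7763
  h_4 = 50340/7763

Starting state is 2, so the expected hitting time is h_2 = 45330/7763.

Answer: 45330/7763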